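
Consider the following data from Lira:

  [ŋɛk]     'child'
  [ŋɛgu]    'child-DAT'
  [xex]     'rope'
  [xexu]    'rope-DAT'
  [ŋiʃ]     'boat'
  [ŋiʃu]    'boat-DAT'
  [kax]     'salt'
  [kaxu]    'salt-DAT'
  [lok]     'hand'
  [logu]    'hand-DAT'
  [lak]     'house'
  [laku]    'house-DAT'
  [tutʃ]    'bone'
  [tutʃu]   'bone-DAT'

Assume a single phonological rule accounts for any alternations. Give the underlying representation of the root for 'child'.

In [ŋɛk] and [ŋɛgu] the final segment of 'child' alternates: [k] ~ [g].
But 'house' keeps [k] in both environments ([lak], [laku]), so there is no rule changing /k/ to [g] before the DAT suffix.
Therefore /g/ is basic and [k] is derived by word-final obstruent devoicing (voiced obstruents become voiceless word-finally).
So 'child' = /ŋɛg/.

/ŋɛg/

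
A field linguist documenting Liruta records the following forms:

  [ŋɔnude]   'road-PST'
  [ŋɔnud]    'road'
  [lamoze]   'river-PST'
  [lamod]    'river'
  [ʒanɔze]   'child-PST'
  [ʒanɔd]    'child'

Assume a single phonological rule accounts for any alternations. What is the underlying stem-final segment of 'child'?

/z/

'child' shows [z] ~ [d] at the end of the stem ([ʒanɔze] vs [ʒanɔd]).
Compare 'road', with invariant [d] in [ŋɔnude] and [ŋɔnud]: an analysis with underlying /d/ and a rule producing [z] before the PST suffix would wrongly predict alternation here too.
The alternation reflects word-final hardening: voiced fricatives become stops word-finally. /z/ is underlying.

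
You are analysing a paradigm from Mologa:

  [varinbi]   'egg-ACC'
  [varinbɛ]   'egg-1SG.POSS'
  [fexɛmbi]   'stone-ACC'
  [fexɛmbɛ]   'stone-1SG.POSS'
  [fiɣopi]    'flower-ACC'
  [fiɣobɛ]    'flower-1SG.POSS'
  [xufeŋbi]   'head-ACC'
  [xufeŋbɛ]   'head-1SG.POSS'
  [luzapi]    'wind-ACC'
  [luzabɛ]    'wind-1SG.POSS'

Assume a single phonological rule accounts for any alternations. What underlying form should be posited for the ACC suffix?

The ACC suffix surfaces as [-bi] and [-pi], depending on the final segment of the stem.
By contrast the 1SG.POSS suffix keeps its initial [b] throughout — that segment must be underlying.
The ACC suffix is therefore /-pi/ underlyingly, with post-nasal voicing: voiceless stops become voiced after a nasal.

/-pi/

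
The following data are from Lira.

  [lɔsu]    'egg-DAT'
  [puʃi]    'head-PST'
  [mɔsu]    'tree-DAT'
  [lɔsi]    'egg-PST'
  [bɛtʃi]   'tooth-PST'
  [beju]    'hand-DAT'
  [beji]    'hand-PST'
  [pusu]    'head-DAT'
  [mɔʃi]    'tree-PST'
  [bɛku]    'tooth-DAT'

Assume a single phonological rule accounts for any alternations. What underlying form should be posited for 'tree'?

/mɔʃ/

In [mɔsu] and [mɔʃi] the final segment of 'tree' alternates: [s] ~ [ʃ].
If /s/ were underlying and a rule turned it into [ʃ] before the PST suffix, 'egg' would also alternate; but it has [s] in both [lɔsu] and [lɔsi].
The alternation reflects depalatalization: palato-alveolar /tʃ/ and /ʃ/ become [k] and [s] when no front vowel follows. /ʃ/ is underlying.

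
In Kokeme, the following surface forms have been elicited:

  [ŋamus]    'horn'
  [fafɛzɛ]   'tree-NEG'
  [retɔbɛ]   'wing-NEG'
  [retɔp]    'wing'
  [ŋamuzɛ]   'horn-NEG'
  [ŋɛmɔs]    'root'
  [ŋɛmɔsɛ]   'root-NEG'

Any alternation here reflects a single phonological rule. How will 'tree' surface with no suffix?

[fafɛs]

'horn' shows [s] ~ [z] at the end of the stem ([ŋamus] vs [ŋamuzɛ]).
If /s/ were underlying and a rule turned it into [z] before the NEG suffix, 'root' would also alternate; but it has [s] in both [ŋɛmɔs] and [ŋɛmɔsɛ].
The alternation reflects word-final obstruent devoicing: voiced obstruents become voiceless word-finally. /z/ is underlying.
From [fafɛzɛ] the stem 'tree' is /fafɛz/; word-finally this yields [fafɛs].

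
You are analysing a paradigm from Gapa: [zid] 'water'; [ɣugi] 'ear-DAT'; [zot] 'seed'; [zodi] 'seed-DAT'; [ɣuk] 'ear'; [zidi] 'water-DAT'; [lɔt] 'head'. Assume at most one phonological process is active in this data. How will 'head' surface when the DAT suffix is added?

[lɔdi]

The stem for 'seed' ends in [t] in [zot] but [d] in [zodi].
If /d/ were underlying and a rule turned it into [t] in isolation, 'water' would also alternate; but it has [d] in both [zid] and [zidi].
The underlying segment must be /t/; voiceless stops become voiced between vowels, yielding [d] there.
The one attested form of 'head', [lɔt], shows underlying /lɔt/. Applying the same rule between vowels gives [lɔdi].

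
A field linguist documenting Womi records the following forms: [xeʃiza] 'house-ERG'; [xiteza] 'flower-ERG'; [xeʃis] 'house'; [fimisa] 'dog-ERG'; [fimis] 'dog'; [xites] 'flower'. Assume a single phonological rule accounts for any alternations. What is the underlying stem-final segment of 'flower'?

'flower' shows [s] ~ [z] at the end of the stem ([xites] vs [xiteza]).
But 'dog' keeps [s] in both environments ([fimis], [fimisa]), so there is no rule changing /s/ to [z] before the ERG suffix.
So /z/ is underlying, and a rule of word-final obstruent devoicing — voiced obstruents become voiceless word-finally — gives [s].

/z/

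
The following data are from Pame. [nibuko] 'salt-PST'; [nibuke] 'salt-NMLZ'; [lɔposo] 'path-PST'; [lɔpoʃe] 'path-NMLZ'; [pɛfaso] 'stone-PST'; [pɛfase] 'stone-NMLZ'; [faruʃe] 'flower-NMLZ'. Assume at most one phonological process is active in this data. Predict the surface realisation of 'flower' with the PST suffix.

[faruso]

The root 'path' surfaces as [lɔposo] and [lɔpoʃe], with a stem-final [s] ~ [ʃ] alternation.
Compare 'stone', with invariant [s] in [pɛfaso] and [pɛfase]: an analysis with underlying /s/ and a rule producing [ʃ] before the NMLZ suffix would wrongly predict alternation here too.
Therefore /ʃ/ is basic and [s] is derived by depalatalization (palato-alveolar /ʃ/ becomes [s] when no front vowel follows).
The one attested form of 'flower', [faruʃe], shows underlying /faruʃ/. Applying the same rule when no front vowel follows gives [faruso].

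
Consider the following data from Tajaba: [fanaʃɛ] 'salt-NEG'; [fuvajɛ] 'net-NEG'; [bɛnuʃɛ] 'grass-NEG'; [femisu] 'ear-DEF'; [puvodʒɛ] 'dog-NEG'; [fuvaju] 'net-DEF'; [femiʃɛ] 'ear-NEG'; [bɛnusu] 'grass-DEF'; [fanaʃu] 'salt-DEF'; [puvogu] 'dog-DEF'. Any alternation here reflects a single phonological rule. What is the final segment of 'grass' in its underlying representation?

The root 'grass' surfaces as [bɛnuʃɛ] and [bɛnusu], with a stem-final [ʃ] ~ [s] alternation.
Compare 'salt', with invariant [ʃ] in [fanaʃɛ] and [fanaʃu]: an analysis with underlying /ʃ/ and a rule producing [s] before the DEF suffix would wrongly predict alternation here too.
Therefore /s/ is basic and [ʃ] is derived by palatalization before a front vowel (/g/ and /s/ become palato-alveolar [dʒ] and [ʃ] before a front vowel).

/s/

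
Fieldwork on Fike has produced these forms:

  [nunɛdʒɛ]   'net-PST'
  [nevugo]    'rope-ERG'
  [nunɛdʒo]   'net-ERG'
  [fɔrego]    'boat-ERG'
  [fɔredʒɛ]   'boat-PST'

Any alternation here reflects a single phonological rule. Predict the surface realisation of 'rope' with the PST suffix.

'boat' shows [dʒ] ~ [g] at the end of the stem ([fɔredʒɛ] vs [fɔrego]).
The stem 'net' ([nunɛdʒɛ], [nunɛdʒo]) shows [dʒ] unchanged in both environments, so [dʒ] cannot be basic with [g] derived before the ERG suffix.
The alternation reflects palatalization before a front vowel: /g/ becomes palato-alveolar [dʒ] before a front vowel. /g/ is underlying.
The one attested form of 'rope', [nevugo], shows underlying /nevug/. Applying the same rule before a front vowel gives [nevudʒɛ].

[nevudʒɛ]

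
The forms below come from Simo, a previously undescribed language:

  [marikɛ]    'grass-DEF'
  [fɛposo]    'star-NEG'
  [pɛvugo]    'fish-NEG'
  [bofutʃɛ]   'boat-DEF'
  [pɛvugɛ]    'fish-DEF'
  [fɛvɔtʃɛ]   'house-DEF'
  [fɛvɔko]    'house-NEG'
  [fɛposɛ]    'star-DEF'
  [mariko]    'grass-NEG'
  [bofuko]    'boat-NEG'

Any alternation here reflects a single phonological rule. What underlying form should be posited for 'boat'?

/bofutʃ/

The root 'boat' surfaces as [bofutʃɛ] and [bofuko], with a stem-final [tʃ] ~ [k] alternation.
But 'grass' keeps [k] in both environments ([marikɛ], [mariko]), so there is no rule changing /k/ to [tʃ] before the DEF suffix.
So /tʃ/ is underlying, and a rule of depalatalization — palato-alveolar /tʃ/ becomes [k] when no front vowel follows — gives [k].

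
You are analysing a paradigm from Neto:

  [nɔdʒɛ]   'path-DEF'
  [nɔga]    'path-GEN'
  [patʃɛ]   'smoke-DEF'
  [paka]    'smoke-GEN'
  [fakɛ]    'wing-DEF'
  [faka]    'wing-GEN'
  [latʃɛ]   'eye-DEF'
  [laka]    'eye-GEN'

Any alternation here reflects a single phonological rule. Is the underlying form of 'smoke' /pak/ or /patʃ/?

/patʃ/

'smoke' shows [tʃ] ~ [k] at the end of the stem ([patʃɛ] vs [paka]).
If /k/ were underlying and a rule turned it into [tʃ] before the DEF suffix, 'wing' would also alternate; but it has [k] in both [fakɛ] and [faka].
So /tʃ/ is underlying, and a rule of depalatalization — palato-alveolar /tʃ/ and /dʒ/ become [k] and [g] when no front vowel follows — gives [k].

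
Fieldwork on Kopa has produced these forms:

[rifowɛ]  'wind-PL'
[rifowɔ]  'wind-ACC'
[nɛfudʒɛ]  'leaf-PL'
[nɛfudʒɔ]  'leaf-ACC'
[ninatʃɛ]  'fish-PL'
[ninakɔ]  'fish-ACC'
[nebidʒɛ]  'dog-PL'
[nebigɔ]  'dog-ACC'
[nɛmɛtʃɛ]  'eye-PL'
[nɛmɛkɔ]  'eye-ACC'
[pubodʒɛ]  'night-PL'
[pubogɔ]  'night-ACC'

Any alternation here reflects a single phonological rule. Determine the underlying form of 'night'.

/pubog/

The stem for 'night' ends in [dʒ] in [pubodʒɛ] but [g] in [pubogɔ].
Compare 'leaf', with invariant [dʒ] in [nɛfudʒɛ] and [nɛfudʒɔ]: an analysis with underlying /dʒ/ and a rule producing [g] before the ACC suffix would wrongly predict alternation here too.
Therefore /g/ is basic and [dʒ] is derived by palatalization before a front vowel (/k/ and /g/ become palato-alveolar [tʃ] and [dʒ] before a front vowel).
So 'night' = /pubog/.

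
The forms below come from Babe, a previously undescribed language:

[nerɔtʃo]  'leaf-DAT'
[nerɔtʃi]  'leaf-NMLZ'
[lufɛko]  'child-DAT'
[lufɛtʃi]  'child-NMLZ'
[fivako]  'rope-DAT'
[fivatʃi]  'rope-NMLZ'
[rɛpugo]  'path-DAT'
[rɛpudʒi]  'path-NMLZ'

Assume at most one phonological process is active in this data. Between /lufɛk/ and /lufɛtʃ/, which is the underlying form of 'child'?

'child' shows [k] ~ [tʃ] at the end of the stem ([lufɛko] vs [lufɛtʃi]).
But 'leaf' keeps [tʃ] in both environments ([nerɔtʃo], [nerɔtʃi]), so there is no rule changing /tʃ/ to [k] before the DAT suffix.
Therefore /k/ is basic and [tʃ] is derived by palatalization before a front vowel (/k/ and /g/ become palato-alveolar [tʃ] and [dʒ] before a front vowel).

/lufɛk/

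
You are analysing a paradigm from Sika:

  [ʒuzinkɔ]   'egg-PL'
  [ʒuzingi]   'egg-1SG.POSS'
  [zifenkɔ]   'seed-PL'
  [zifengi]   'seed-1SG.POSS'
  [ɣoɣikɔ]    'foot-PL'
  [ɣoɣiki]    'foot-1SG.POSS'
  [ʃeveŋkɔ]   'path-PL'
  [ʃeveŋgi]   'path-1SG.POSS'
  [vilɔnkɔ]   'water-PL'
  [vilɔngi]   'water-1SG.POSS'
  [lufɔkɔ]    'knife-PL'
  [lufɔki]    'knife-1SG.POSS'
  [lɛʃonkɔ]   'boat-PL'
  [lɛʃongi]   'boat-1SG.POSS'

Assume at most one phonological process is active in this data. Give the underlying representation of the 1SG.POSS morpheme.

/-gi/

The 1SG.POSS suffix surfaces as [-gi] and [-ki], depending on the final segment of the stem.
By contrast the PL suffix keeps its initial [k] throughout — that segment must be underlying.
So the underlying form is /-gi/, and voiced stops become voiceless after a vowel.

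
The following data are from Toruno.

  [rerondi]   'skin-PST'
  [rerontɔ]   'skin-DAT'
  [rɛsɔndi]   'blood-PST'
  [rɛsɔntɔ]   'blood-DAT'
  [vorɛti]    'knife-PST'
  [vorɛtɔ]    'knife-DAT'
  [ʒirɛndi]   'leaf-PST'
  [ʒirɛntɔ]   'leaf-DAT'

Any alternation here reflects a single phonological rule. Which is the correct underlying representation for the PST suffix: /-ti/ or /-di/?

/-di/

The PST suffix surfaces as [-di] and [-ti], depending on the final segment of the stem.
The DAT suffix, which begins with [t], is invariant after every stem; so [t] is not altered by any rule here.
So the underlying form is /-di/, and voiced stops become voiceless after a vowel.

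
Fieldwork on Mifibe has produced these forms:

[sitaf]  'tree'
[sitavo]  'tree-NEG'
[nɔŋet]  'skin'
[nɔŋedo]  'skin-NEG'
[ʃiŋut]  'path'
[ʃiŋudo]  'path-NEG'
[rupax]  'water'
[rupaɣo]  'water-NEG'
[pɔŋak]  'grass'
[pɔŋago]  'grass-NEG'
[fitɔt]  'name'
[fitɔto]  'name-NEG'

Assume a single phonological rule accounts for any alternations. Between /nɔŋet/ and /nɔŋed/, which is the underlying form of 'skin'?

The stem for 'skin' ends in [t] in [nɔŋet] but [d] in [nɔŋedo].
The stem 'name' ([fitɔt], [fitɔto]) shows [t] unchanged in both environments, so [t] cannot be basic with [d] derived before the NEG suffix.
Therefore /d/ is basic and [t] is derived by word-final obstruent devoicing (voiced obstruents become voiceless word-finally).

/nɔŋed/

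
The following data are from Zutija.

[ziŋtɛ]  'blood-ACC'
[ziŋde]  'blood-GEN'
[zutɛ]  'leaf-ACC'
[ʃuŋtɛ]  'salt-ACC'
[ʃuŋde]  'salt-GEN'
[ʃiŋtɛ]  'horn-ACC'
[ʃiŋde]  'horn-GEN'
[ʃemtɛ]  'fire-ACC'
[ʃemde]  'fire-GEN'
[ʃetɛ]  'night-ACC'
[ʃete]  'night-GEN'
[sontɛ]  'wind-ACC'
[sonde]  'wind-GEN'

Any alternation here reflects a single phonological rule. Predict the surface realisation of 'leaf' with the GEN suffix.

[zute]

The GEN suffix surfaces as [-de] and [-te], depending on the final segment of the stem.
By contrast the ACC suffix keeps its initial [t] throughout — that segment must be underlying.
The GEN suffix is therefore /-de/ underlyingly, with post-vocalic devoicing: voiced stops become voiceless after a vowel.
After 'leaf', which ends in a vowel, the suffix surfaces as [-te], giving [zute].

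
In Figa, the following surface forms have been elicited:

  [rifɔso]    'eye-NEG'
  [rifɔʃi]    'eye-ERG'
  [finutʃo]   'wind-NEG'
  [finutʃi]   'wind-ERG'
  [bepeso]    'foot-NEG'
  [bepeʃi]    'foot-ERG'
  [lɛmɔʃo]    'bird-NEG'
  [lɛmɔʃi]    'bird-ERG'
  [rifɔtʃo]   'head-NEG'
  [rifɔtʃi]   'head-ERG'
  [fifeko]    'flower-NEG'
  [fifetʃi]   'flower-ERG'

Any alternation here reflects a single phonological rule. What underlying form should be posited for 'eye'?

The root 'eye' surfaces as [rifɔso] and [rifɔʃi], with a stem-final [s] ~ [ʃ] alternation.
The stem 'bird' ([lɛmɔʃo], [lɛmɔʃi]) shows [ʃ] unchanged in both environments, so [ʃ] cannot be basic with [s] derived before the NEG suffix.
So /s/ is underlying, and a rule of palatalization before a front vowel — /k/ and /s/ become palato-alveolar [tʃ] and [ʃ] before a front vowel — gives [ʃ].

/rifɔs/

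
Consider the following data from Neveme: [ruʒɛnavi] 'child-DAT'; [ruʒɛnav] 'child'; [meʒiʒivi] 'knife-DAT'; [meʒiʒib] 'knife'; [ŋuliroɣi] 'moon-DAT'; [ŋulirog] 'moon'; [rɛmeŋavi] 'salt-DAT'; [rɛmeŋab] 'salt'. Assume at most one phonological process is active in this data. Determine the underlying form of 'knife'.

The root 'knife' surfaces as [meʒiʒivi] and [meʒiʒib], with a stem-final [v] ~ [b] alternation.
Compare 'child', with invariant [v] in [ruʒɛnavi] and [ruʒɛnav]: an analysis with underlying /v/ and a rule producing [b] in isolation would wrongly predict alternation here too.
The underlying segment must be /b/; voiced stops become fricatives between vowels, yielding [v] there.

/meʒiʒib/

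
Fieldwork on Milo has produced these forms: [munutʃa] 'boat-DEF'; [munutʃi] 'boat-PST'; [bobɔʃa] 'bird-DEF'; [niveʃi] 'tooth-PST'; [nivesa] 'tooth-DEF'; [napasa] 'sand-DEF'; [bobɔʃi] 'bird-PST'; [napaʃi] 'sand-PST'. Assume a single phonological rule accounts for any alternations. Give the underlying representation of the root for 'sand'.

/napas/

The root 'sand' surfaces as [napasa] and [napaʃi], with a stem-final [s] ~ [ʃ] alternation.
But 'bird' keeps [ʃ] in both environments ([bobɔʃa], [bobɔʃi]), so there is no rule changing /ʃ/ to [s] before the DEF suffix.
The underlying segment must be /s/; /s/ becomes palato-alveolar [ʃ] before a front vowel, yielding [ʃ] there.
Hence 'sand' is /napas/ underlyingly.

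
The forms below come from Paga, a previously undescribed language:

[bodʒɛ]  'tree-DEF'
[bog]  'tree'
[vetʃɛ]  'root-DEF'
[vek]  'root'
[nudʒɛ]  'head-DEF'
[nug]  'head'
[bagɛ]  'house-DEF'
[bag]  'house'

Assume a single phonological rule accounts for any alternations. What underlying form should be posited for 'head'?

The root 'head' surfaces as [nudʒɛ] and [nug], with a stem-final [dʒ] ~ [g] alternation.
But 'house' keeps [g] in both environments ([bagɛ], [bag]), so there is no rule changing /g/ to [dʒ] before the DEF suffix.
Therefore /dʒ/ is basic and [g] is derived by depalatalization (palato-alveolar /tʃ/ and /dʒ/ become [k] and [g] when no front vowel follows).
So 'head' = /nudʒ/.

/nudʒ/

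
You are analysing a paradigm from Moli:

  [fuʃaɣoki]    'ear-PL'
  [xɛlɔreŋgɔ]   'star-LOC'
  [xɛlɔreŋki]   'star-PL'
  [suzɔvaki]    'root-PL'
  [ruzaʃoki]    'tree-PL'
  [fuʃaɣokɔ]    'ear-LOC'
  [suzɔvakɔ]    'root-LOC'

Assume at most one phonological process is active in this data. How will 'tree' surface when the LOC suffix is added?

[ruzaʃokɔ]

The LOC suffix surfaces as [-gɔ] and [-kɔ], depending on the final segment of the stem.
By contrast the PL suffix keeps its initial [k] throughout — that segment must be underlying.
So the underlying form is /-gɔ/, and voiced stops become voiceless after a vowel.
After 'tree', which ends in a vowel, the suffix surfaces as [-kɔ], giving [ruzaʃokɔ].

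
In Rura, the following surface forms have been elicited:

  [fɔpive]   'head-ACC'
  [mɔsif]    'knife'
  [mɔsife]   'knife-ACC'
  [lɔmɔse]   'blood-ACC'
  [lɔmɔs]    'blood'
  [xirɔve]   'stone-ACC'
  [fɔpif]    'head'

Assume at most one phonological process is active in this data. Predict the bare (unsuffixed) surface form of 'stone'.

The stem for 'head' ends in [f] in [fɔpif] but [v] in [fɔpive].
If /f/ were underlying and a rule turned it into [v] before the ACC suffix, 'knife' would also alternate; but it has [f] in both [mɔsif] and [mɔsife].
The alternation reflects word-final obstruent devoicing: voiced obstruents become voiceless word-finally. /v/ is underlying.
The one attested form of 'stone', [xirɔve], shows underlying /xirɔv/. Applying the same rule word-finally gives [xirɔf].

[xirɔf]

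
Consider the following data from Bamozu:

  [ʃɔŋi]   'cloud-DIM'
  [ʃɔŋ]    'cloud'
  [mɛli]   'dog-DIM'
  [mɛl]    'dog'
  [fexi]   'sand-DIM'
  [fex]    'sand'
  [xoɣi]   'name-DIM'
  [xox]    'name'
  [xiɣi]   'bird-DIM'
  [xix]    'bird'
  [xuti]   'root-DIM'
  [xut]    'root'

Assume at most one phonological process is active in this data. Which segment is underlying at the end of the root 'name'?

'name' shows [ɣ] ~ [x] at the end of the stem ([xoɣi] vs [xox]).
Compare 'sand', with invariant [x] in [fexi] and [fex]: an analysis with underlying /x/ and a rule producing [ɣ] before the DIM suffix would wrongly predict alternation here too.
Therefore /ɣ/ is basic and [x] is derived by word-final obstruent devoicing (voiced obstruents become voiceless word-finally).

/ɣ/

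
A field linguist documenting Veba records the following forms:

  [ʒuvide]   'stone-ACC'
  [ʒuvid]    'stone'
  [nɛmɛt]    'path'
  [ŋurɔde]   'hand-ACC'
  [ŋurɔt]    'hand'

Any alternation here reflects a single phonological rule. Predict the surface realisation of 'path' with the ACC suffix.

[nɛmɛde]

The root 'hand' surfaces as [ŋurɔde] and [ŋurɔt], with a stem-final [d] ~ [t] alternation.
But 'stone' keeps [d] in both environments ([ʒuvide], [ʒuvid]), so there is no rule changing /d/ to [t] in isolation.
The alternation reflects intervocalic voicing: voiceless stops become voiced between vowels. /t/ is underlying.
The one attested form of 'path', [nɛmɛt], shows underlying /nɛmɛt/. Applying the same rule between vowels gives [nɛmɛde].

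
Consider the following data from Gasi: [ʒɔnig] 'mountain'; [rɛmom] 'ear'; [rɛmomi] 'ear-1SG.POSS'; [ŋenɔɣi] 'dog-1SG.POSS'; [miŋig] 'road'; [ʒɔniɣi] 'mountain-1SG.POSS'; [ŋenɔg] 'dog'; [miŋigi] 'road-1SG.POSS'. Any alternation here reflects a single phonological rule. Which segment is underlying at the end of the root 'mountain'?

/ɣ/

The root 'mountain' surfaces as [ʒɔnig] and [ʒɔniɣi], with a stem-final [g] ~ [ɣ] alternation.
The stem 'road' ([miŋig], [miŋigi]) shows [g] unchanged in both environments, so [g] cannot be basic with [ɣ] derived before the 1SG.POSS suffix.
Therefore /ɣ/ is basic and [g] is derived by word-final hardening (voiced fricatives become stops word-finally).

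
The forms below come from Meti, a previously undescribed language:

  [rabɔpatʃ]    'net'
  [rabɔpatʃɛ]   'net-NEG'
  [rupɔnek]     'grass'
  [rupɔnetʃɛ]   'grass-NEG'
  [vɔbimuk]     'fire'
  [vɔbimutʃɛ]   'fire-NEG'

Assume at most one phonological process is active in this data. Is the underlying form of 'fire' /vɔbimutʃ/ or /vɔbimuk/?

'fire' shows [k] ~ [tʃ] at the end of the stem ([vɔbimuk] vs [vɔbimutʃɛ]).
Compare 'net', with invariant [tʃ] in [rabɔpatʃ] and [rabɔpatʃɛ]: an analysis with underlying /tʃ/ and a rule producing [k] in isolation would wrongly predict alternation here too.
Therefore /k/ is basic and [tʃ] is derived by palatalization before a front vowel (/k/ becomes palato-alveolar [tʃ] before a front vowel).

/vɔbimuk/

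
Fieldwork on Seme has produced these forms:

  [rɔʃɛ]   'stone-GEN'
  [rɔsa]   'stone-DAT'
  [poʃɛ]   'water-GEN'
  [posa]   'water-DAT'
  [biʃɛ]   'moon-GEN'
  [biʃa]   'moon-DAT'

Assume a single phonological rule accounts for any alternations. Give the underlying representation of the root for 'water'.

/pos/

In [poʃɛ] and [posa] the final segment of 'water' alternates: [ʃ] ~ [s].
If /ʃ/ were underlying and a rule turned it into [s] before the DAT suffix, 'moon' would also alternate; but it has [ʃ] in both [biʃɛ] and [biʃa].
The alternation reflects palatalization before a front vowel: /s/ becomes palato-alveolar [ʃ] before a front vowel. /s/ is underlying.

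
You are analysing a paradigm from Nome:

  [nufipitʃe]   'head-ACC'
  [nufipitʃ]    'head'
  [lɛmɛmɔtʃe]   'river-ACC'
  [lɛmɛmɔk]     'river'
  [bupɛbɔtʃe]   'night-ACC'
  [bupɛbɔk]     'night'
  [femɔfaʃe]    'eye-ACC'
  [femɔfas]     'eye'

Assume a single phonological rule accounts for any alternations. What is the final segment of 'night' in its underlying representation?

/k/

The stem for 'night' ends in [tʃ] in [bupɛbɔtʃe] but [k] in [bupɛbɔk].
The stem 'head' ([nufipitʃe], [nufipitʃ]) shows [tʃ] unchanged in both environments, so [tʃ] cannot be basic with [k] derived in isolation.
So /k/ is underlying, and a rule of palatalization before a front vowel — /k/ and /s/ become palato-alveolar [tʃ] and [ʃ] before a front vowel — gives [tʃ].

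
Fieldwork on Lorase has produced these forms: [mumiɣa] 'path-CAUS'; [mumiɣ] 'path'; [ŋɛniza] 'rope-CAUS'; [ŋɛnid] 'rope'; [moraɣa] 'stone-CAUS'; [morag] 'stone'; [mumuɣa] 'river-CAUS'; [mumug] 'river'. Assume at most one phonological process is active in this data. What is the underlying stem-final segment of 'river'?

The stem for 'river' ends in [ɣ] in [mumuɣa] but [g] in [mumug].
If /ɣ/ were underlying and a rule turned it into [g] in isolation, 'path' would also alternate; but it has [ɣ] in both [mumiɣa] and [mumiɣ].
Therefore /g/ is basic and [ɣ] is derived by intervocalic spirantization (voiced stops become fricatives between vowels).

/g/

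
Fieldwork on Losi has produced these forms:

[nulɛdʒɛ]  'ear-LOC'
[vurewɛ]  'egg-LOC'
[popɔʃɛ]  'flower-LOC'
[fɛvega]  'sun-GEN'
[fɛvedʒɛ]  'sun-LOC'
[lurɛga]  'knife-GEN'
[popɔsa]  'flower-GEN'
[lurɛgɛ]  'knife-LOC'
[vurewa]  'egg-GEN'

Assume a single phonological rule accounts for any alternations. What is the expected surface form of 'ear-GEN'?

In [fɛvedʒɛ] and [fɛvega] the final segment of 'sun' alternates: [dʒ] ~ [g].
The stem 'knife' ([lurɛgɛ], [lurɛga]) shows [g] unchanged in both environments, so [g] cannot be basic with [dʒ] derived before the LOC suffix.
The alternation reflects depalatalization: palato-alveolar /dʒ/ and /ʃ/ become [g] and [s] when no front vowel follows. /dʒ/ is underlying.
The one attested form of 'ear', [nulɛdʒɛ], shows underlying /nulɛdʒ/. Applying the same rule when no front vowel follows gives [nulɛga].

[nulɛga]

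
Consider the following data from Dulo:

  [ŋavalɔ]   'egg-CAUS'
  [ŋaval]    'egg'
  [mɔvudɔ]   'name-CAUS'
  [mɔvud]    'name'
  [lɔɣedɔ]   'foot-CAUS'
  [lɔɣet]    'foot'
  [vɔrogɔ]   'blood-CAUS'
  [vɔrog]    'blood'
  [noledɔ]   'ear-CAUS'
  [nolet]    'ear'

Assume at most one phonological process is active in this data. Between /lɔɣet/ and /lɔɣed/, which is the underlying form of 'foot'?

/lɔɣet/

In [lɔɣedɔ] and [lɔɣet] the final segment of 'foot' alternates: [d] ~ [t].
Compare 'name', with invariant [d] in [mɔvudɔ] and [mɔvud]: an analysis with underlying /d/ and a rule producing [t] in isolation would wrongly predict alternation here too.
The alternation reflects intervocalic voicing: voiceless stops become voiced between vowels. /t/ is underlying.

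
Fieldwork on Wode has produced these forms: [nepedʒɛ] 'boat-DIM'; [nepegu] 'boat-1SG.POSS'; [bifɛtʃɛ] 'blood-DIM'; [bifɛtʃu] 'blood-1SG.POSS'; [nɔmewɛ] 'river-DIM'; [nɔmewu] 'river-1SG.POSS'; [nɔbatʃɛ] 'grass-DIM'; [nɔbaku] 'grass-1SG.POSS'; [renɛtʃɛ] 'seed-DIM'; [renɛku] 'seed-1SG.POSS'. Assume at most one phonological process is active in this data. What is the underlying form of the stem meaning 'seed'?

/renɛk/

'seed' shows [tʃ] ~ [k] at the end of the stem ([renɛtʃɛ] vs [renɛku]).
But 'blood' keeps [tʃ] in both environments ([bifɛtʃɛ], [bifɛtʃu]), so there is no rule changing /tʃ/ to [k] before the 1SG.POSS suffix.
Therefore /k/ is basic and [tʃ] is derived by palatalization before a front vowel (/k/ and /g/ become palato-alveolar [tʃ] and [dʒ] before a front vowel).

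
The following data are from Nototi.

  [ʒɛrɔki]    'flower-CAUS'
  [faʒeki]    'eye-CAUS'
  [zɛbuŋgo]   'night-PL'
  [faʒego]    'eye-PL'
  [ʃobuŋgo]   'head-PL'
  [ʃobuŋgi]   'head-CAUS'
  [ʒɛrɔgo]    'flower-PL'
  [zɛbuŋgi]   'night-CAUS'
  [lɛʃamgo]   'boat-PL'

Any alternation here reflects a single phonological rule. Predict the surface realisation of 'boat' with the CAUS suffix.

The CAUS suffix surfaces as [-gi] and [-ki], depending on the final segment of the stem.
By contrast the PL suffix keeps its initial [g] throughout — that segment must be underlying.
So the underlying form is /-ki/, and voiceless stops become voiced after a nasal.
After 'boat', which ends in a nasal, the suffix surfaces as [-gi], giving [lɛʃamgi].

[lɛʃamgi]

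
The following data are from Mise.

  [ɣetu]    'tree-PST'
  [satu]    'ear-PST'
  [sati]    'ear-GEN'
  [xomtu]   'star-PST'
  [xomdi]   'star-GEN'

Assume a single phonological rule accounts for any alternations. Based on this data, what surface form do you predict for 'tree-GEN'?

[ɣeti]

The GEN suffix surfaces as [-di] and [-ti], depending on the final segment of the stem.
The PST suffix, which begins with [t], is invariant after every stem; so [t] is not altered by any rule here.
So the underlying form is /-di/, and voiced stops become voiceless after a vowel.
After 'tree', which ends in a vowel, the suffix surfaces as [-ti], giving [ɣeti].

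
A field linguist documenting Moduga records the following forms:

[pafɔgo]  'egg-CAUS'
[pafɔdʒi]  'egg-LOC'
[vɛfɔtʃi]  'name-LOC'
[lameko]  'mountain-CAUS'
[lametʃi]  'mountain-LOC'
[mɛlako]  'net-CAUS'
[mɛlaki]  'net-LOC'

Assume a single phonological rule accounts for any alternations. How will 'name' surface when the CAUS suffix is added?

[vɛfɔko]

'mountain' shows [k] ~ [tʃ] at the end of the stem ([lameko] vs [lametʃi]).
Compare 'net', with invariant [k] in [mɛlako] and [mɛlaki]: an analysis with underlying /k/ and a rule producing [tʃ] before the LOC suffix would wrongly predict alternation here too.
The alternation reflects depalatalization: palato-alveolar /tʃ/ and /dʒ/ become [k] and [g] when no front vowel follows. /tʃ/ is underlying.
The one attested form of 'name', [vɛfɔtʃi], shows underlying /vɛfɔtʃ/. Applying the same rule when no front vowel follows gives [vɛfɔko].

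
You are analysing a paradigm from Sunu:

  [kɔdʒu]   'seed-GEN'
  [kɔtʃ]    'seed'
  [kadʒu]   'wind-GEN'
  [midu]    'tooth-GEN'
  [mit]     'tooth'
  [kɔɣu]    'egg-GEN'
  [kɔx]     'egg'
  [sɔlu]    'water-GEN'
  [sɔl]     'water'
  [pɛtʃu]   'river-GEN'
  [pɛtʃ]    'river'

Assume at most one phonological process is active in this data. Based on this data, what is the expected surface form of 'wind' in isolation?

[katʃ]

The root 'seed' surfaces as [kɔdʒu] and [kɔtʃ], with a stem-final [dʒ] ~ [tʃ] alternation.
Compare 'river', with invariant [tʃ] in [pɛtʃu] and [pɛtʃ]: an analysis with underlying /tʃ/ and a rule producing [dʒ] before the GEN suffix would wrongly predict alternation here too.
So /dʒ/ is underlying, and a rule of word-final obstruent devoicing — voiced obstruents become voiceless word-finally — gives [tʃ].
The one attested form of 'wind', [kadʒu], shows underlying /kadʒ/. Applying the same rule word-finally gives [katʃ].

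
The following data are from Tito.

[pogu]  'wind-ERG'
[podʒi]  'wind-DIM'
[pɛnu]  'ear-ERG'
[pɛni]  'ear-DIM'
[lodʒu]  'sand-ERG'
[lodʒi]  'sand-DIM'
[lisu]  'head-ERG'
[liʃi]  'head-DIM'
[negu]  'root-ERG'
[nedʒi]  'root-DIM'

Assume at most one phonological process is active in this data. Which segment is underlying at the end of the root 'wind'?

The stem for 'wind' ends in [g] in [pogu] but [dʒ] in [podʒi].
If /dʒ/ were underlying and a rule turned it into [g] before the ERG suffix, 'sand' would also alternate; but it has [dʒ] in both [lodʒu] and [lodʒi].
So /g/ is underlying, and a rule of palatalization before a front vowel — /g/ and /s/ become palato-alveolar [dʒ] and [ʃ] before a front vowel — gives [dʒ].

/g/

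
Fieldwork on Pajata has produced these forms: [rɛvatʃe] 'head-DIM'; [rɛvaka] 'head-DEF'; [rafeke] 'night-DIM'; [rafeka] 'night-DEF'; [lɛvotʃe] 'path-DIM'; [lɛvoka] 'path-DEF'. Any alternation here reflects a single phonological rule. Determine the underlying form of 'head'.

'head' shows [tʃ] ~ [k] at the end of the stem ([rɛvatʃe] vs [rɛvaka]).
But 'night' keeps [k] in both environments ([rafeke], [rafeka]), so there is no rule changing /k/ to [tʃ] before the DIM suffix.
The alternation reflects depalatalization: palato-alveolar /tʃ/ becomes [k] when no front vowel follows. /tʃ/ is underlying.
So 'head' = /rɛvatʃ/.

/rɛvatʃ/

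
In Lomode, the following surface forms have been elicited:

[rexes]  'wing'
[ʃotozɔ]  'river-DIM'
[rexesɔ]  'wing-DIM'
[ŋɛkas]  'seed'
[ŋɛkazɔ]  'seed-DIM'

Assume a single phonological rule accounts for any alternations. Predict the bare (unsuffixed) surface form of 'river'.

The stem for 'seed' ends in [z] in [ŋɛkazɔ] but [s] in [ŋɛkas].
But 'wing' keeps [s] in both environments ([rexesɔ], [rexes]), so there is no rule changing /s/ to [z] before the DIM suffix.
Therefore /z/ is basic and [s] is derived by word-final obstruent devoicing (voiced obstruents become voiceless word-finally).
From [ʃotozɔ] the stem 'river' is /ʃotoz/; word-finally this yields [ʃotos].

[ʃotos]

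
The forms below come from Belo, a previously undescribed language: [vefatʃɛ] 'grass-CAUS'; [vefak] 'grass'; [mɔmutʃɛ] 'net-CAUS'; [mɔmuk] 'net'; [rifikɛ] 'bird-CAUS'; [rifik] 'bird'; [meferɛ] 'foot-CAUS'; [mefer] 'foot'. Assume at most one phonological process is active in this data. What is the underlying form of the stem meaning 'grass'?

/vefatʃ/

'grass' shows [tʃ] ~ [k] at the end of the stem ([vefatʃɛ] vs [vefak]).
The stem 'bird' ([rifikɛ], [rifik]) shows [k] unchanged in both environments, so [k] cannot be basic with [tʃ] derived before the CAUS suffix.
The alternation reflects depalatalization: palato-alveolar /tʃ/ becomes [k] when no front vowel follows. /tʃ/ is underlying.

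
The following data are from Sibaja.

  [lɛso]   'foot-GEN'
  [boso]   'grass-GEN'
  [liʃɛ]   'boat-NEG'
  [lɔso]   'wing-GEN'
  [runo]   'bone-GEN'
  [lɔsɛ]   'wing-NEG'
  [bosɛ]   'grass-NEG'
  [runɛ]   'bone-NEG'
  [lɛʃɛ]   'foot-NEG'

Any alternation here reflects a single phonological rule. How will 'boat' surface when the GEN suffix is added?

[liso]

The root 'foot' surfaces as [lɛʃɛ] and [lɛso], with a stem-final [ʃ] ~ [s] alternation.
Compare 'wing', with invariant [s] in [lɔsɛ] and [lɔso]: an analysis with underlying /s/ and a rule producing [ʃ] before the NEG suffix would wrongly predict alternation here too.
Therefore /ʃ/ is basic and [s] is derived by depalatalization (palato-alveolar /ʃ/ becomes [s] when no front vowel follows).
The one attested form of 'boat', [liʃɛ], shows underlying /liʃ/. Applying the same rule when no front vowel follows gives [liso].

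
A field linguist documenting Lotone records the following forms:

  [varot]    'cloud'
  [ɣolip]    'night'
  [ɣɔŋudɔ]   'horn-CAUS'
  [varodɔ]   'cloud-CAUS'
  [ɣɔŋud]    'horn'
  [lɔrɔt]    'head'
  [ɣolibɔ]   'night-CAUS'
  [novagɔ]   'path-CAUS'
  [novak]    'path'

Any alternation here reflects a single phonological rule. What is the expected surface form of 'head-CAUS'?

[lɔrɔdɔ]

The root 'cloud' surfaces as [varot] and [varodɔ], with a stem-final [t] ~ [d] alternation.
But 'horn' keeps [d] in both environments ([ɣɔŋud], [ɣɔŋudɔ]), so there is no rule changing /d/ to [t] in isolation.
So /t/ is underlying, and a rule of intervocalic voicing — voiceless stops become voiced between vowels — gives [d].
From [lɔrɔt] the stem 'head' is /lɔrɔt/; between vowels this yields [lɔrɔdɔ].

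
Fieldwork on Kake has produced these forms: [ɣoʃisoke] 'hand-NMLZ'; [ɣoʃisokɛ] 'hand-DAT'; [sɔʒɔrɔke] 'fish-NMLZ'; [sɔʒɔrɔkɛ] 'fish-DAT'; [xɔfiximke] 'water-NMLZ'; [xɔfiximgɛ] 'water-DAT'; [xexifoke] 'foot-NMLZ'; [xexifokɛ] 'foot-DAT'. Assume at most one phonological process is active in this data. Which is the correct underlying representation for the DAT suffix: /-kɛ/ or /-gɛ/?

The DAT suffix surfaces as [-gɛ] and [-kɛ], depending on the final segment of the stem.
By contrast the NMLZ suffix keeps its initial [k] throughout — that segment must be underlying.
The DAT suffix is therefore /-gɛ/ underlyingly, with post-vocalic devoicing: voiced stops become voiceless after a vowel.

/-gɛ/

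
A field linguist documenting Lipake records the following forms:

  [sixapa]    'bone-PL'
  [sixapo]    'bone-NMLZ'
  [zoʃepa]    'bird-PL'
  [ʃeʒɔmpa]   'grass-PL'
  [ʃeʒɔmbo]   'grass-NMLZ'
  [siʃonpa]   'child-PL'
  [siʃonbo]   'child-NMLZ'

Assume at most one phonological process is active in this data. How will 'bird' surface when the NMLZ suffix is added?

The NMLZ morpheme has two allomorphs, [-bo] and [-po].
By contrast the PL suffix keeps its initial [p] throughout — that segment must be underlying.
So the underlying form is /-bo/, and voiced stops become voiceless after a vowel.
After 'bird', which ends in a vowel, the suffix surfaces as [-po], giving [zoʃepo].

[zoʃepo]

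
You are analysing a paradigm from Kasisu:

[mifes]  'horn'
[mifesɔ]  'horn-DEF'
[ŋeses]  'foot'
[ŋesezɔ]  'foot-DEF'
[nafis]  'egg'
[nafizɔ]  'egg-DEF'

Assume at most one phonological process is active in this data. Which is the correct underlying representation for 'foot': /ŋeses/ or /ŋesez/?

/ŋesez/

The stem for 'foot' ends in [s] in [ŋeses] but [z] in [ŋesezɔ].
The stem 'horn' ([mifes], [mifesɔ]) shows [s] unchanged in both environments, so [s] cannot be basic with [z] derived before the DEF suffix.
So /z/ is underlying, and a rule of word-final obstruent devoicing — voiced obstruents become voiceless word-finally — gives [s].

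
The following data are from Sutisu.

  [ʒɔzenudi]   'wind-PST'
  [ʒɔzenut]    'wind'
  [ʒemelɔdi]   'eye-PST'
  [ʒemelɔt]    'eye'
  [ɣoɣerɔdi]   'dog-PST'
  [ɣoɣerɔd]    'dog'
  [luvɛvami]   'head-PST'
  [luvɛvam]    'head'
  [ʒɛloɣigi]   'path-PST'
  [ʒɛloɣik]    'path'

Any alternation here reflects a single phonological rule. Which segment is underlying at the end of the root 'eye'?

'eye' shows [d] ~ [t] at the end of the stem ([ʒemelɔdi] vs [ʒemelɔt]).
If /d/ were underlying and a rule turned it into [t] in isolation, 'dog' would also alternate; but it has [d] in both [ɣoɣerɔdi] and [ɣoɣerɔd].
So /t/ is underlying, and a rule of intervocalic voicing — voiceless stops become voiced between vowels — gives [d].

/t/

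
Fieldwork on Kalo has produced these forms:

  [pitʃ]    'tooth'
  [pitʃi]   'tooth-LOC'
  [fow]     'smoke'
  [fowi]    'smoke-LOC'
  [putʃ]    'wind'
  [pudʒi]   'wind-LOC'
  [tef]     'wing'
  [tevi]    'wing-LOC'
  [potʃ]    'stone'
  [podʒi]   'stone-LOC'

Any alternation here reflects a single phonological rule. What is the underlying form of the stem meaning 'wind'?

/pudʒ/

The stem for 'wind' ends in [tʃ] in [putʃ] but [dʒ] in [pudʒi].
Compare 'tooth', with invariant [tʃ] in [pitʃ] and [pitʃi]: an analysis with underlying /tʃ/ and a rule producing [dʒ] before the LOC suffix would wrongly predict alternation here too.
So /dʒ/ is underlying, and a rule of word-final obstruent devoicing — voiced obstruents become voiceless word-finally — gives [tʃ].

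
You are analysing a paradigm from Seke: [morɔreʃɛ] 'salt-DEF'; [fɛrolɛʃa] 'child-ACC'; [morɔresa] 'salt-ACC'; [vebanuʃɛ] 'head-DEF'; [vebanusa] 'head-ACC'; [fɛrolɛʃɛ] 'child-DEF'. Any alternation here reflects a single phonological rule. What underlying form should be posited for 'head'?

/vebanus/

The root 'head' surfaces as [vebanusa] and [vebanuʃɛ], with a stem-final [s] ~ [ʃ] alternation.
Compare 'child', with invariant [ʃ] in [fɛrolɛʃa] and [fɛrolɛʃɛ]: an analysis with underlying /ʃ/ and a rule producing [s] before the ACC suffix would wrongly predict alternation here too.
So /s/ is underlying, and a rule of palatalization before a front vowel — /s/ becomes palato-alveolar [ʃ] before a front vowel — gives [ʃ].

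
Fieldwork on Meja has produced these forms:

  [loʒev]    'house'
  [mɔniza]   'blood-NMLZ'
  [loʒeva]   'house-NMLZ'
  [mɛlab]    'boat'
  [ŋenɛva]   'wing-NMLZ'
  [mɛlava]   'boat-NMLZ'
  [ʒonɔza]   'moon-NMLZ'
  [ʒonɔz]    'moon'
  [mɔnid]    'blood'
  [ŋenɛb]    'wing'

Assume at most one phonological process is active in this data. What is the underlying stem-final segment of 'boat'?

'boat' shows [b] ~ [v] at the end of the stem ([mɛlab] vs [mɛlava]).
Compare 'house', with invariant [v] in [loʒev] and [loʒeva]: an analysis with underlying /v/ and a rule producing [b] in isolation would wrongly predict alternation here too.
The underlying segment must be /b/; voiced stops become fricatives between vowels, yielding [v] there.

/b/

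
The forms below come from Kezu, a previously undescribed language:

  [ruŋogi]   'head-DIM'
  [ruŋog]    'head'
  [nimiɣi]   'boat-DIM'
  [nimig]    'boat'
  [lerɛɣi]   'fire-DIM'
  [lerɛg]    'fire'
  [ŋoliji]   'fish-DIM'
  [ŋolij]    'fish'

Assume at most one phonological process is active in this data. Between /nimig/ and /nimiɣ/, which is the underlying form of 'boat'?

'boat' shows [ɣ] ~ [g] at the end of the stem ([nimiɣi] vs [nimig]).
If /g/ were underlying and a rule turned it into [ɣ] before the DIM suffix, 'head' would also alternate; but it has [g] in both [ruŋogi] and [ruŋog].
So /ɣ/ is underlying, and a rule of word-final hardening — voiced fricatives become stops word-finally — gives [g].

/nimiɣ/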